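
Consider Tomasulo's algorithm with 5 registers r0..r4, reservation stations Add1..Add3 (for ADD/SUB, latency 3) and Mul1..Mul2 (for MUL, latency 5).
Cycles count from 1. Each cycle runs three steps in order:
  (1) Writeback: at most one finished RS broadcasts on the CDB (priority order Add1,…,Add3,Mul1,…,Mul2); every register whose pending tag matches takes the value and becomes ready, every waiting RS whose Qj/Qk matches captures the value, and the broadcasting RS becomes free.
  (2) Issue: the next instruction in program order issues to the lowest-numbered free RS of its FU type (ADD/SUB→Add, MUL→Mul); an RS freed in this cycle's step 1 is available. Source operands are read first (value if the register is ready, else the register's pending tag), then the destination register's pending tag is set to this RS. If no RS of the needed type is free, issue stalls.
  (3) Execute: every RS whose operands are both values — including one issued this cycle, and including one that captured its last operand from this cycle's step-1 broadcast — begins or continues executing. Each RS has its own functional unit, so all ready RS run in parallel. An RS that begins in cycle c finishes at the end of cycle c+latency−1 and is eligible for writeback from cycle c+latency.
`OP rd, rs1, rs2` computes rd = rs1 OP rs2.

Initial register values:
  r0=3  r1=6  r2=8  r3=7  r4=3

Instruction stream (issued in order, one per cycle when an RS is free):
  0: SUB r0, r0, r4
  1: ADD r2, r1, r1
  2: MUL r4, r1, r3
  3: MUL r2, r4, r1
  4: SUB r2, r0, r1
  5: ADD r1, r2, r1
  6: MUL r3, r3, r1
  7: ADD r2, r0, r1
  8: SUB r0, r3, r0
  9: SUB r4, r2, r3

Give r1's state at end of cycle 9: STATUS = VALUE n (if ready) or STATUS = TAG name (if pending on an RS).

  c1: issue SUB r0<-Add1  regs: r0:Add1,r1:6,r2:8,r3:7,r4:3
  c2: issue ADD r2<-Add2  regs: r0:Add1,r1:6,r2:Add2,r3:7,r4:3
  c3: issue MUL r4<-Mul1  regs: r0:Add1,r1:6,r2:Add2,r3:7,r4:Mul1
  c4: CDB Add1=0; issue MUL r2<-Mul2  regs: r0:0,r1:6,r2:Mul2,r3:7,r4:Mul1
  c5: CDB Add2=12; issue SUB r2<-Add1  regs: r0:0,r1:6,r2:Add1,r3:7,r4:Mul1
  c6: issue ADD r1<-Add2  regs: r0:0,r1:Add2,r2:Add1,r3:7,r4:Mul1
  c7: stall  regs: r0:0,r1:Add2,r2:Add1,r3:7,r4:Mul1
  c8: CDB Add1=-6; stall  regs: r0:0,r1:Add2,r2:-6,r3:7,r4:Mul1
  c9: CDB Mul1=42; issue MUL r3<-Mul1  regs: r0:0,r1:Add2,r2:-6,r3:Mul1,r4:42

STATUS = TAG Add2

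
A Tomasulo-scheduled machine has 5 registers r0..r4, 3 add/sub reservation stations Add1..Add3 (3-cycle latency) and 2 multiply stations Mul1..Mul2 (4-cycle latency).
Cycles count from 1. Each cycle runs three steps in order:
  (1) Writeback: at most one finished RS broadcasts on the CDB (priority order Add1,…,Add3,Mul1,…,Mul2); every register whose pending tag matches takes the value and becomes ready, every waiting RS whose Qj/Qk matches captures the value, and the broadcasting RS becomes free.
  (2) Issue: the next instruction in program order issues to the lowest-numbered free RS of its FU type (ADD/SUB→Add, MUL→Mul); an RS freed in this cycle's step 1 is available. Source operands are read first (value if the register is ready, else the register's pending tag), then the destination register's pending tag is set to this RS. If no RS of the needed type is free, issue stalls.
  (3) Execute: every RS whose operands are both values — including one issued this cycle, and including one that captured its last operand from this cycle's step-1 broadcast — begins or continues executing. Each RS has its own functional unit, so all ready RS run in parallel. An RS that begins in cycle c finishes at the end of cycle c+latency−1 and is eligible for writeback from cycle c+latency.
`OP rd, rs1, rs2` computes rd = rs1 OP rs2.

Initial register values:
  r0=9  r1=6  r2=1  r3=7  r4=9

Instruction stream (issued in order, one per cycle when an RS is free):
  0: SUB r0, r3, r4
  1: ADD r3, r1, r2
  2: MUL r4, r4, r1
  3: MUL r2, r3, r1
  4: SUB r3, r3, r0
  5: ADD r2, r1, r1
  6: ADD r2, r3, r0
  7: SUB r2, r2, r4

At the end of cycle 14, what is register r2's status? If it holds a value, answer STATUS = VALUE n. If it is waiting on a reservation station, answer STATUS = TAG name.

STATUS = VALUE -47

cycle 1: issue SUB r0<-Add1 // r0:Add1,r1:6,r2:1,r3:7,r4:9
cycle 2: issue ADD r3<-Add2 // r0:Add1,r1:6,r2:1,r3:Add2,r4:9
cycle 3: issue MUL r4<-Mul1 // r0:Add1,r1:6,r2:1,r3:Add2,r4:Mul1
cycle 4: CDB Add1=-2; issue MUL r2<-Mul2 // r0:-2,r1:6,r2:Mul2,r3:Add2,r4:Mul1
cycle 5: CDB Add2=7; issue SUB r3<-Add1 // r0:-2,r1:6,r2:Mul2,r3:Add1,r4:Mul1
cycle 6: issue ADD r2<-Add2 // r0:-2,r1:6,r2:Add2,r3:Add1,r4:Mul1
cycle 7: CDB Mul1=54; issue ADD r2<-Add3 // r0:-2,r1:6,r2:Add3,r3:Add1,r4:54
cycle 8: CDB Add1=9; issue SUB r2<-Add1 // r0:-2,r1:6,r2:Add1,r3:9,r4:54
cycle 9: CDB Add2=12 // r0:-2,r1:6,r2:Add1,r3:9,r4:54
cycle 10: CDB Mul2=42 // r0:-2,r1:6,r2:Add1,r3:9,r4:54
cycle 11: CDB Add3=7 // r0:-2,r1:6,r2:Add1,r3:9,r4:54
cycle 12: - // r0:-2,r1:6,r2:Add1,r3:9,r4:54
cycle 13: - // r0:-2,r1:6,r2:Add1,r3:9,r4:54
cycle 14: CDB Add1=-47 // r0:-2,r1:6,r2:-47,r3:9,r4:54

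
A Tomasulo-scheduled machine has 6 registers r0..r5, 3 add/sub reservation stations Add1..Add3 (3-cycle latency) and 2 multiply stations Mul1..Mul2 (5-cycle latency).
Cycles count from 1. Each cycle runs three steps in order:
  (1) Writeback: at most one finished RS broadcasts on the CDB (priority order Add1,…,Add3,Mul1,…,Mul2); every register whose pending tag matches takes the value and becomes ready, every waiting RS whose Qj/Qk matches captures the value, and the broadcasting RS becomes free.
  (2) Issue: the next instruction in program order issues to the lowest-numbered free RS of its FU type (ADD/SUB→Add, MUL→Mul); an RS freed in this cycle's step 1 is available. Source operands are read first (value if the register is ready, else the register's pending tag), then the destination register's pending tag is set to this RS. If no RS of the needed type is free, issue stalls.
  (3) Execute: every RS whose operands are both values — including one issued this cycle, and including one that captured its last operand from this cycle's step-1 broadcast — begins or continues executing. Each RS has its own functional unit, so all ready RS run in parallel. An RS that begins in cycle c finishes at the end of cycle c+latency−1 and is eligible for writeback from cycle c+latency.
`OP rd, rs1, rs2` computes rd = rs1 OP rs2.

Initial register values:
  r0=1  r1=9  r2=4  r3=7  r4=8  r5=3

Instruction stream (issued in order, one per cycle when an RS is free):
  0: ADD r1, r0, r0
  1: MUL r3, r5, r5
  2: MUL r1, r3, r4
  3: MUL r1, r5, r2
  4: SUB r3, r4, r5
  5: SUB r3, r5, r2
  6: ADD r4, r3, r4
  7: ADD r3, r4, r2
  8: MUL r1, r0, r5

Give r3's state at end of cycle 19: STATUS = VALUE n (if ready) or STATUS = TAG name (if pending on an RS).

cycle 1: issue ADD r1<-Add1 // r0:1,r1:Add1,r2:4,r3:7,r4:8,r5:3
cycle 2: issue MUL r3<-Mul1 // r0:1,r1:Add1,r2:4,r3:Mul1,r4:8,r5:3
cycle 3: issue MUL r1<-Mul2 // r0:1,r1:Mul2,r2:4,r3:Mul1,r4:8,r5:3
cycle 4: CDB Add1=2; stall // r0:1,r1:Mul2,r2:4,r3:Mul1,r4:8,r5:3
cycle 5: stall // r0:1,r1:Mul2,r2:4,r3:Mul1,r4:8,r5:3
cycle 6: stall // r0:1,r1:Mul2,r2:4,r3:Mul1,r4:8,r5:3
cycle 7: CDB Mul1=9; issue MUL r1<-Mul1 // r0:1,r1:Mul1,r2:4,r3:9,r4:8,r5:3
cycle 8: issue SUB r3<-Add1 // r0:1,r1:Mul1,r2:4,r3:Add1,r4:8,r5:3
cycle 9: issue SUB r3<-Add2 // r0:1,r1:Mul1,r2:4,r3:Add2,r4:8,r5:3
cycle 10: issue ADD r4<-Add3 // r0:1,r1:Mul1,r2:4,r3:Add2,r4:Add3,r5:3
cycle 11: CDB Add1=5; issue ADD r3<-Add1 // r0:1,r1:Mul1,r2:4,r3:Add1,r4:Add3,r5:3
cycle 12: CDB Add2=-1; stall // r0:1,r1:Mul1,r2:4,r3:Add1,r4:Add3,r5:3
cycle 13: CDB Mul1=12; issue MUL r1<-Mul1 // r0:1,r1:Mul1,r2:4,r3:Add1,r4:Add3,r5:3
cycle 14: CDB Mul2=72 // r0:1,r1:Mul1,r2:4,r3:Add1,r4:Add3,r5:3
cycle 15: CDB Add3=7 // r0:1,r1:Mul1,r2:4,r3:Add1,r4:7,r5:3
cycle 16: - // r0:1,r1:Mul1,r2:4,r3:Add1,r4:7,r5:3
cycle 17: - // r0:1,r1:Mul1,r2:4,r3:Add1,r4:7,r5:3
cycle 18: CDB Add1=11 // r0:1,r1:Mul1,r2:4,r3:11,r4:7,r5:3
cycle 19: CDB Mul1=3 // r0:1,r1:3,r2:4,r3:11,r4:7,r5:3

STATUS = VALUE 11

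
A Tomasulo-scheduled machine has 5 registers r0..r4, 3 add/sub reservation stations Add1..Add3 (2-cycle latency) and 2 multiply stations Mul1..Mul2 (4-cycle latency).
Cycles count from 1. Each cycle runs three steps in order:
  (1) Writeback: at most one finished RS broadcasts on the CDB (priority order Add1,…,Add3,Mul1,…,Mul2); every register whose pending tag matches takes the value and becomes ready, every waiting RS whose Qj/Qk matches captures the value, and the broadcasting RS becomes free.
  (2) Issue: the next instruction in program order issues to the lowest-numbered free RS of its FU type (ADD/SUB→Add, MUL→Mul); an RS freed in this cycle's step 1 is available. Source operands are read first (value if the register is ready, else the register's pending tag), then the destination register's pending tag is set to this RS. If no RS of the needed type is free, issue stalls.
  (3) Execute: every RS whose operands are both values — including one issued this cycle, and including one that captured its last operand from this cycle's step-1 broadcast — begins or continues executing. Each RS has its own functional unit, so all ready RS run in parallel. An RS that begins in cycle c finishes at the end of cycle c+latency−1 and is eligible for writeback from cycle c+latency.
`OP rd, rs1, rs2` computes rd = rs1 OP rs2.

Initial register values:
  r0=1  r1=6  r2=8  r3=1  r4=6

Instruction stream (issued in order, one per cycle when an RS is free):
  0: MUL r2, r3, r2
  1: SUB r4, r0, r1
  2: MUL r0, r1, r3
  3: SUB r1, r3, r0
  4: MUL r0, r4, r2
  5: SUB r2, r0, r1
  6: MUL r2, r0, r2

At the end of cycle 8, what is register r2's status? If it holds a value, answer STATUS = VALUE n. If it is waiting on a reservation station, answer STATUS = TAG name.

STATUS = TAG Mul2

c1: issue MUL r2<-Mul1 | r0:1,r1:6,r2:Mul1,r3:1,r4:6
c2: issue SUB r4<-Add1 | r0:1,r1:6,r2:Mul1,r3:1,r4:Add1
c3: issue MUL r0<-Mul2 | r0:Mul2,r1:6,r2:Mul1,r3:1,r4:Add1
c4: CDB Add1=-5; issue SUB r1<-Add1 | r0:Mul2,r1:Add1,r2:Mul1,r3:1,r4:-5
c5: CDB Mul1=8; issue MUL r0<-Mul1 | r0:Mul1,r1:Add1,r2:8,r3:1,r4:-5
c6: issue SUB r2<-Add2 | r0:Mul1,r1:Add1,r2:Add2,r3:1,r4:-5
c7: CDB Mul2=6; issue MUL r2<-Mul2 | r0:Mul1,r1:Add1,r2:Mul2,r3:1,r4:-5
c8: - | r0:Mul1,r1:Add1,r2:Mul2,r3:1,r4:-5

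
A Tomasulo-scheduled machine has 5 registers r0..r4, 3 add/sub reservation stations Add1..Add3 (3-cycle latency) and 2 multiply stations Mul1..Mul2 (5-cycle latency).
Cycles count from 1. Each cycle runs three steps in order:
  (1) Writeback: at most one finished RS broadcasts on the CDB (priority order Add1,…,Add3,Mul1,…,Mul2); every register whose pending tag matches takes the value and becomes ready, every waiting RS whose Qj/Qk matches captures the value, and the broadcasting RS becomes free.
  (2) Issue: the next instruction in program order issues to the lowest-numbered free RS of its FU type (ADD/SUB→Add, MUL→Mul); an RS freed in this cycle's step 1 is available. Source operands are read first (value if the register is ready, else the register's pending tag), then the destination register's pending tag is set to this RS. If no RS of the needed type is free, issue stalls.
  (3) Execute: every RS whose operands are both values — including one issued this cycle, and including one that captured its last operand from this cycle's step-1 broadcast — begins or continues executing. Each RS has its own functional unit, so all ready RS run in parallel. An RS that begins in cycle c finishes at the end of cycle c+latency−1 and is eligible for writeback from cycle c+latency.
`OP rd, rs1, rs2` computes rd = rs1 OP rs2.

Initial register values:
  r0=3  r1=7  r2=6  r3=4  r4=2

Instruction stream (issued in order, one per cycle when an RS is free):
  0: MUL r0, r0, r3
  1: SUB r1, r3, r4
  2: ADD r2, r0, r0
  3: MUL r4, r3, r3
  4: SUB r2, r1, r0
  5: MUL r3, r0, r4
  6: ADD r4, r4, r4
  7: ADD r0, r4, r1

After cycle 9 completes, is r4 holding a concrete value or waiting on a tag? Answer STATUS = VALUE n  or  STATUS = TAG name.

cycle 1: issue MUL r0<-Mul1 // r0:Mul1,r1:7,r2:6,r3:4,r4:2
cycle 2: issue SUB r1<-Add1 // r0:Mul1,r1:Add1,r2:6,r3:4,r4:2
cycle 3: issue ADD r2<-Add2 // r0:Mul1,r1:Add1,r2:Add2,r3:4,r4:2
cycle 4: issue MUL r4<-Mul2 // r0:Mul1,r1:Add1,r2:Add2,r3:4,r4:Mul2
cycle 5: CDB Add1=2; issue SUB r2<-Add1 // r0:Mul1,r1:2,r2:Add1,r3:4,r4:Mul2
cycle 6: CDB Mul1=12; issue MUL r3<-Mul1 // r0:12,r1:2,r2:Add1,r3:Mul1,r4:Mul2
cycle 7: issue ADD r4<-Add3 // r0:12,r1:2,r2:Add1,r3:Mul1,r4:Add3
cycle 8: stall // r0:12,r1:2,r2:Add1,r3:Mul1,r4:Add3
cycle 9: CDB Add1=-10; issue ADD r0<-Add1 // r0:Add1,r1:2,r2:-10,r3:Mul1,r4:Add3

STATUS = TAG Add3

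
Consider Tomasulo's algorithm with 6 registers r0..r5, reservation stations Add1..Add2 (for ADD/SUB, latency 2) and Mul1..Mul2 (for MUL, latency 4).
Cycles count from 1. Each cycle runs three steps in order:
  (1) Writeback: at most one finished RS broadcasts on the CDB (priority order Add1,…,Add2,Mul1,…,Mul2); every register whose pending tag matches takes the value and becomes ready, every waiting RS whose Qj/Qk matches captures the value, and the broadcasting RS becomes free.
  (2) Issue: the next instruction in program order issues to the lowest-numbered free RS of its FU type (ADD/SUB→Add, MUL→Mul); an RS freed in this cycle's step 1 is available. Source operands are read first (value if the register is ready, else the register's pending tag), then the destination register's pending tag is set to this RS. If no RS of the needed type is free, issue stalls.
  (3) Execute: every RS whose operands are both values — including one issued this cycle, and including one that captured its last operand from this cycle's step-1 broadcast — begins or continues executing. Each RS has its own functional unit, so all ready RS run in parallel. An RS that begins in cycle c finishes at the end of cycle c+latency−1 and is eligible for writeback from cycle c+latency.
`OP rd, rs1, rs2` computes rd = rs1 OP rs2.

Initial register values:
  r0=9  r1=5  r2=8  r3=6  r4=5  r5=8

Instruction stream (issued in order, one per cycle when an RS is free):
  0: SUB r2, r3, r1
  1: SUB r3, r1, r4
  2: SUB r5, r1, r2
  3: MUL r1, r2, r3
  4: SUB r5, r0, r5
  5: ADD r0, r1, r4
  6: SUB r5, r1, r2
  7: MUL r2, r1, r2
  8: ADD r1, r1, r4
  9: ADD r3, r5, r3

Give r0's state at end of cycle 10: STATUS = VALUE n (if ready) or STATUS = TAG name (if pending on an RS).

cycle 1: issue SUB r2<-Add1 // r0:9,r1:5,r2:Add1,r3:6,r4:5,r5:8
cycle 2: issue SUB r3<-Add2 // r0:9,r1:5,r2:Add1,r3:Add2,r4:5,r5:8
cycle 3: CDB Add1=1; issue SUB r5<-Add1 // r0:9,r1:5,r2:1,r3:Add2,r4:5,r5:Add1
cycle 4: CDB Add2=0; issue MUL r1<-Mul1 // r0:9,r1:Mul1,r2:1,r3:0,r4:5,r5:Add1
cycle 5: CDB Add1=4; issue SUB r5<-Add1 // r0:9,r1:Mul1,r2:1,r3:0,r4:5,r5:Add1
cycle 6: issue ADD r0<-Add2 // r0:Add2,r1:Mul1,r2:1,r3:0,r4:5,r5:Add1
cycle 7: CDB Add1=5; issue SUB r5<-Add1 // r0:Add2,r1:Mul1,r2:1,r3:0,r4:5,r5:Add1
cycle 8: CDB Mul1=0; issue MUL r2<-Mul1 // r0:Add2,r1:0,r2:Mul1,r3:0,r4:5,r5:Add1
cycle 9: stall // r0:Add2,r1:0,r2:Mul1,r3:0,r4:5,r5:Add1
cycle 10: CDB Add1=-1; issue ADD r1<-Add1 // r0:Add2,r1:Add1,r2:Mul1,r3:0,r4:5,r5:-1

STATUS = TAG Add2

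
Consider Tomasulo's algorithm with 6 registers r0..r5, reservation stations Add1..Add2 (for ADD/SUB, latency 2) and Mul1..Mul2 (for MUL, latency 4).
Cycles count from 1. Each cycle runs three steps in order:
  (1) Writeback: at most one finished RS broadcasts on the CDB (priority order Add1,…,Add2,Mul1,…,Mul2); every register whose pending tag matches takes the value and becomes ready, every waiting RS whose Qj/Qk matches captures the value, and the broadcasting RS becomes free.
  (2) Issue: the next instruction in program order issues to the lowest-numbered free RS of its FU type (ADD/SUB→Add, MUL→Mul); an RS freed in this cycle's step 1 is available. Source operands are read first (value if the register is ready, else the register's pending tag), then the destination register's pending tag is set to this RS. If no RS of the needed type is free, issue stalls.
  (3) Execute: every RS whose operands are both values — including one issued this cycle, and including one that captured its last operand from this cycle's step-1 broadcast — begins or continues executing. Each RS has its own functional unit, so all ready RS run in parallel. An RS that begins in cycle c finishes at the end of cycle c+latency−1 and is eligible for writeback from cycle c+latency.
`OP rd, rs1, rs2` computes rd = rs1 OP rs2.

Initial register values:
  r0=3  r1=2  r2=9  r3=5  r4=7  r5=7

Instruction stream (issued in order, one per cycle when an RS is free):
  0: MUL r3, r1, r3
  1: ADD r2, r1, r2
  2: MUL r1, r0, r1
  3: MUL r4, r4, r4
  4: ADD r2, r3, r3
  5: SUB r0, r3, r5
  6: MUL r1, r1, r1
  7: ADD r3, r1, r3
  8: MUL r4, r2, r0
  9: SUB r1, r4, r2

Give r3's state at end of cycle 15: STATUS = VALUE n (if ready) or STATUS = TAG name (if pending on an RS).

cycle 1: issue MUL r3<-Mul1 // r0:3,r1:2,r2:9,r3:Mul1,r4:7,r5:7
cycle 2: issue ADD r2<-Add1 // r0:3,r1:2,r2:Add1,r3:Mul1,r4:7,r5:7
cycle 3: issue MUL r1<-Mul2 // r0:3,r1:Mul2,r2:Add1,r3:Mul1,r4:7,r5:7
cycle 4: CDB Add1=11; stall // r0:3,r1:Mul2,r2:11,r3:Mul1,r4:7,r5:7
cycle 5: CDB Mul1=10; issue MUL r4<-Mul1 // r0:3,r1:Mul2,r2:11,r3:10,r4:Mul1,r5:7
cycle 6: issue ADD r2<-Add1 // r0:3,r1:Mul2,r2:Add1,r3:10,r4:Mul1,r5:7
cycle 7: CDB Mul2=6; issue SUB r0<-Add2 // r0:Add2,r1:6,r2:Add1,r3:10,r4:Mul1,r5:7
cycle 8: CDB Add1=20; issue MUL r1<-Mul2 // r0:Add2,r1:Mul2,r2:20,r3:10,r4:Mul1,r5:7
cycle 9: CDB Add2=3; issue ADD r3<-Add1 // r0:3,r1:Mul2,r2:20,r3:Add1,r4:Mul1,r5:7
cycle 10: CDB Mul1=49; issue MUL r4<-Mul1 // r0:3,r1:Mul2,r2:20,r3:Add1,r4:Mul1,r5:7
cycle 11: issue SUB r1<-Add2 // r0:3,r1:Add2,r2:20,r3:Add1,r4:Mul1,r5:7
cycle 12: CDB Mul2=36 // r0:3,r1:Add2,r2:20,r3:Add1,r4:Mul1,r5:7
cycle 13: - // r0:3,r1:Add2,r2:20,r3:Add1,r4:Mul1,r5:7
cycle 14: CDB Add1=46 // r0:3,r1:Add2,r2:20,r3:46,r4:Mul1,r5:7
cycle 15: CDB Mul1=60 // r0:3,r1:Add2,r2:20,r3:46,r4:60,r5:7

STATUS = VALUE 46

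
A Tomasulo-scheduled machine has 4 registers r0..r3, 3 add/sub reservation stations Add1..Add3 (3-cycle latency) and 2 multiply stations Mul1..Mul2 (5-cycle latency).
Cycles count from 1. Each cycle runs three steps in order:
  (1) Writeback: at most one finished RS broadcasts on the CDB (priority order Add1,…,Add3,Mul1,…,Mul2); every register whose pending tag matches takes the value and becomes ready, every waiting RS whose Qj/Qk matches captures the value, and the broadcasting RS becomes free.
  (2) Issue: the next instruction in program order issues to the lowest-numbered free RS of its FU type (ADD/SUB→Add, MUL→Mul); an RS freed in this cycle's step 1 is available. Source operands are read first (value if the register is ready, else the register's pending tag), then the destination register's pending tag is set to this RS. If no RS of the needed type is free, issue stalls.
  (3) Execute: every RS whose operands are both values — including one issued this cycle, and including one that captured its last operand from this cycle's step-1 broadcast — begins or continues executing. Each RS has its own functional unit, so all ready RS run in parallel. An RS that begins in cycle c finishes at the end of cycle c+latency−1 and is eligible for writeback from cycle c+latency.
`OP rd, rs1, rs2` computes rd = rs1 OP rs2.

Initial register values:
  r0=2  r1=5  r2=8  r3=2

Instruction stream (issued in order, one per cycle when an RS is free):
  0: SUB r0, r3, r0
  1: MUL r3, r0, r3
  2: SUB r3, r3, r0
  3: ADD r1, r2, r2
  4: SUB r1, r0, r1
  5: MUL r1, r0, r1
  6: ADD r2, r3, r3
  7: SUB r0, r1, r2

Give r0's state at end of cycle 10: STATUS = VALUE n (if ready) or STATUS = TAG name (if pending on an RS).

  c1: issue SUB r0<-Add1  regs: r0:Add1,r1:5,r2:8,r3:2
  c2: issue MUL r3<-Mul1  regs: r0:Add1,r1:5,r2:8,r3:Mul1
  c3: issue SUB r3<-Add2  regs: r0:Add1,r1:5,r2:8,r3:Add2
  c4: CDB Add1=0; issue ADD r1<-Add1  regs: r0:0,r1:Add1,r2:8,r3:Add2
  c5: issue SUB r1<-Add3  regs: r0:0,r1:Add3,r2:8,r3:Add2
  c6: issue MUL r1<-Mul2  regs: r0:0,r1:Mul2,r2:8,r3:Add2
  c7: CDB Add1=16; issue ADD r2<-Add1  regs: r0:0,r1:Mul2,r2:Add1,r3:Add2
  c8: stall  regs: r0:0,r1:Mul2,r2:Add1,r3:Add2
  c9: CDB Mul1=0; stall  regs: r0:0,r1:Mul2,r2:Add1,r3:Add2
  c10: CDB Add3=-16; issue SUB r0<-Add3  regs: r0:Add3,r1:Mul2,r2:Add1,r3:Add2

STATUS = TAG Add3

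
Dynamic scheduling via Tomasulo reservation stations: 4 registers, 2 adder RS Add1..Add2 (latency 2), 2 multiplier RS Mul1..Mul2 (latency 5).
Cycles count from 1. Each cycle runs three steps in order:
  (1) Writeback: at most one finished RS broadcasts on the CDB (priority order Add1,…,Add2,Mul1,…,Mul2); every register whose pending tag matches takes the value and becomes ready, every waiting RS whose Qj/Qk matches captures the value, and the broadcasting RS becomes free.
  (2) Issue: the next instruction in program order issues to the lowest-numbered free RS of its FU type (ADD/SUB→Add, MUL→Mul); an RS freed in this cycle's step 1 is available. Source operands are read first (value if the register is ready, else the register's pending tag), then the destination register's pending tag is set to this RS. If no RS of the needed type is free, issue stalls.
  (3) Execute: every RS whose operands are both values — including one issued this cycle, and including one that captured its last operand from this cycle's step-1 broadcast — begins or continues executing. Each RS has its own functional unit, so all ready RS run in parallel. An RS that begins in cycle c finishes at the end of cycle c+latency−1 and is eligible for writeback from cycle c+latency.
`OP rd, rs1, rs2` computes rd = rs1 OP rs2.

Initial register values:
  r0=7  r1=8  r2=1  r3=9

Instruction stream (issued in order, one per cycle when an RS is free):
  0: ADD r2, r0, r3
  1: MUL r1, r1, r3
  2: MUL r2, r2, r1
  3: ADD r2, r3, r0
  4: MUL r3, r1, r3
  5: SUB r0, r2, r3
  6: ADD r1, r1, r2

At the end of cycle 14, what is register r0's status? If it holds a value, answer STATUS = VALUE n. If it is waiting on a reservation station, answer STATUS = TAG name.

cycle 1: issue ADD r2<-Add1 // r0:7,r1:8,r2:Add1,r3:9
cycle 2: issue MUL r1<-Mul1 // r0:7,r1:Mul1,r2:Add1,r3:9
cycle 3: CDB Add1=16; issue MUL r2<-Mul2 // r0:7,r1:Mul1,r2:Mul2,r3:9
cycle 4: issue ADD r2<-Add1 // r0:7,r1:Mul1,r2:Add1,r3:9
cycle 5: stall // r0:7,r1:Mul1,r2:Add1,r3:9
cycle 6: CDB Add1=16; stall // r0:7,r1:Mul1,r2:16,r3:9
cycle 7: CDB Mul1=72; issue MUL r3<-Mul1 // r0:7,r1:72,r2:16,r3:Mul1
cycle 8: issue SUB r0<-Add1 // r0:Add1,r1:72,r2:16,r3:Mul1
cycle 9: issue ADD r1<-Add2 // r0:Add1,r1:Add2,r2:16,r3:Mul1
cycle 10: - // r0:Add1,r1:Add2,r2:16,r3:Mul1
cycle 11: CDB Add2=88 // r0:Add1,r1:88,r2:16,r3:Mul1
cycle 12: CDB Mul1=648 // r0:Add1,r1:88,r2:16,r3:648
cycle 13: CDB Mul2=1152 // r0:Add1,r1:88,r2:16,r3:648
cycle 14: CDB Add1=-632 // r0:-632,r1:88,r2:16,r3:648

STATUS = VALUE -632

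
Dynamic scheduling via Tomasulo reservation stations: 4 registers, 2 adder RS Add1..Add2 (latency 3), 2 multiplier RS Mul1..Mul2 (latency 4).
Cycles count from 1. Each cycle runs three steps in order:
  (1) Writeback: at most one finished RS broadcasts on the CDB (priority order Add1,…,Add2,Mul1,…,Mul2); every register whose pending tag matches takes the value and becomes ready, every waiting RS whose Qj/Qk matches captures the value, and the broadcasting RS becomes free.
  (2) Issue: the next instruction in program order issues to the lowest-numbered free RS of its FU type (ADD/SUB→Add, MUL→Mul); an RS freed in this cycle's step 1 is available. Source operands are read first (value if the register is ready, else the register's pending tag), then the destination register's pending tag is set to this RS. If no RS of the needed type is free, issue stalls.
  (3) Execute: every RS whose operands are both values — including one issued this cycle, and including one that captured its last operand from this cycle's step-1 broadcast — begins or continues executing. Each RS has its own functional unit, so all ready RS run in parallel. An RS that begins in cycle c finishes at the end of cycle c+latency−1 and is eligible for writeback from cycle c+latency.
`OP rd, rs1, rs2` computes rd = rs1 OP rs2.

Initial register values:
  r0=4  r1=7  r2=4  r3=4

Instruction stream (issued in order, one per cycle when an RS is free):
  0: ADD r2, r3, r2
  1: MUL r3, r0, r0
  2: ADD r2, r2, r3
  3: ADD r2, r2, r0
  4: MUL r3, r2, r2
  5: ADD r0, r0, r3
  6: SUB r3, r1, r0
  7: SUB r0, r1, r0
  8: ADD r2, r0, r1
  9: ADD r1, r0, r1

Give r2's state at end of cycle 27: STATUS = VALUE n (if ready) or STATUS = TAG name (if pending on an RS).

STATUS = VALUE -774

  c1: issue ADD r2<-Add1  regs: r0:4,r1:7,r2:Add1,r3:4
  c2: issue MUL r3<-Mul1  regs: r0:4,r1:7,r2:Add1,r3:Mul1
  c3: issue ADD r2<-Add2  regs: r0:4,r1:7,r2:Add2,r3:Mul1
  c4: CDB Add1=8; issue ADD r2<-Add1  regs: r0:4,r1:7,r2:Add1,r3:Mul1
  c5: issue MUL r3<-Mul2  regs: r0:4,r1:7,r2:Add1,r3:Mul2
  c6: CDB Mul1=16; stall  regs: r0:4,r1:7,r2:Add1,r3:Mul2
  c7: stall  regs: r0:4,r1:7,r2:Add1,r3:Mul2
  c8: stall  regs: r0:4,r1:7,r2:Add1,r3:Mul2
  c9: CDB Add2=24; issue ADD r0<-Add2  regs: r0:Add2,r1:7,r2:Add1,r3:Mul2
  c10: stall  regs: r0:Add2,r1:7,r2:Add1,r3:Mul2
  c11: stall  regs: r0:Add2,r1:7,r2:Add1,r3:Mul2
  c12: CDB Add1=28; issue SUB r3<-Add1  regs: r0:Add2,r1:7,r2:28,r3:Add1
  c13: stall  regs: r0:Add2,r1:7,r2:28,r3:Add1
  c14: stall  regs: r0:Add2,r1:7,r2:28,r3:Add1
  c15: stall  regs: r0:Add2,r1:7,r2:28,r3:Add1
  c16: CDB Mul2=784; stall  regs: r0:Add2,r1:7,r2:28,r3:Add1
  c17: stall  regs: r0:Add2,r1:7,r2:28,r3:Add1
  c18: stall  regs: r0:Add2,r1:7,r2:28,r3:Add1
  c19: CDB Add2=788; issue SUB r0<-Add2  regs: r0:Add2,r1:7,r2:28,r3:Add1
  c20: stall  regs: r0:Add2,r1:7,r2:28,r3:Add1
  c21: stall  regs: r0:Add2,r1:7,r2:28,r3:Add1
  c22: CDB Add1=-781; issue ADD r2<-Add1  regs: r0:Add2,r1:7,r2:Add1,r3:-781
  c23: CDB Add2=-781; issue ADD r1<-Add2  regs: r0:-781,r1:Add2,r2:Add1,r3:-781
  c24: -  regs: r0:-781,r1:Add2,r2:Add1,r3:-781
  c25: -  regs: r0:-781,r1:Add2,r2:Add1,r3:-781
  c26: CDB Add1=-774  regs: r0:-781,r1:Add2,r2:-774,r3:-781
  c27: CDB Add2=-774  regs: r0:-781,r1:-774,r2:-774,r3:-781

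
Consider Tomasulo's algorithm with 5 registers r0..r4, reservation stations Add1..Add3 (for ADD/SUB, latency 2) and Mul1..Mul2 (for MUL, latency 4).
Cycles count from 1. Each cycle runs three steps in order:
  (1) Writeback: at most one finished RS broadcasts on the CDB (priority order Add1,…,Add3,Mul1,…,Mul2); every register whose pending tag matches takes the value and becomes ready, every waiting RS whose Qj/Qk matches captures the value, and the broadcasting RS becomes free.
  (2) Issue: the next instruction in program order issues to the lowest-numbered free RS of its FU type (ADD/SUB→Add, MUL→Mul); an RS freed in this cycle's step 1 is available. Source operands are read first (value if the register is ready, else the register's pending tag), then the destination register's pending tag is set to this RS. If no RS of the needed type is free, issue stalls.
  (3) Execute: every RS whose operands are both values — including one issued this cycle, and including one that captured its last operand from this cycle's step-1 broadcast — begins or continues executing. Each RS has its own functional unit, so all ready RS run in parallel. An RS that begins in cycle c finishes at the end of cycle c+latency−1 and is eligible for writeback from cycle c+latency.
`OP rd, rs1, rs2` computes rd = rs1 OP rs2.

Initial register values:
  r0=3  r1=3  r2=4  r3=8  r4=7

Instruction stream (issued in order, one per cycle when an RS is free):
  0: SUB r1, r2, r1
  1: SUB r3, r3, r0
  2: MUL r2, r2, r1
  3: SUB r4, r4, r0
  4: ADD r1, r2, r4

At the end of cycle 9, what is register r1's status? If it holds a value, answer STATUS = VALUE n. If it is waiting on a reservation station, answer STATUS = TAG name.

cycle 1: issue SUB r1<-Add1 // r0:3,r1:Add1,r2:4,r3:8,r4:7
cycle 2: issue SUB r3<-Add2 // r0:3,r1:Add1,r2:4,r3:Add2,r4:7
cycle 3: CDB Add1=1; issue MUL r2<-Mul1 // r0:3,r1:1,r2:Mul1,r3:Add2,r4:7
cycle 4: CDB Add2=5; issue SUB r4<-Add1 // r0:3,r1:1,r2:Mul1,r3:5,r4:Add1
cycle 5: issue ADD r1<-Add2 // r0:3,r1:Add2,r2:Mul1,r3:5,r4:Add1
cycle 6: CDB Add1=4 // r0:3,r1:Add2,r2:Mul1,r3:5,r4:4
cycle 7: CDB Mul1=4 // r0:3,r1:Add2,r2:4,r3:5,r4:4
cycle 8: - // r0:3,r1:Add2,r2:4,r3:5,r4:4
cycle 9: CDB Add2=8 // r0:3,r1:8,r2:4,r3:5,r4:4

STATUS = VALUE 8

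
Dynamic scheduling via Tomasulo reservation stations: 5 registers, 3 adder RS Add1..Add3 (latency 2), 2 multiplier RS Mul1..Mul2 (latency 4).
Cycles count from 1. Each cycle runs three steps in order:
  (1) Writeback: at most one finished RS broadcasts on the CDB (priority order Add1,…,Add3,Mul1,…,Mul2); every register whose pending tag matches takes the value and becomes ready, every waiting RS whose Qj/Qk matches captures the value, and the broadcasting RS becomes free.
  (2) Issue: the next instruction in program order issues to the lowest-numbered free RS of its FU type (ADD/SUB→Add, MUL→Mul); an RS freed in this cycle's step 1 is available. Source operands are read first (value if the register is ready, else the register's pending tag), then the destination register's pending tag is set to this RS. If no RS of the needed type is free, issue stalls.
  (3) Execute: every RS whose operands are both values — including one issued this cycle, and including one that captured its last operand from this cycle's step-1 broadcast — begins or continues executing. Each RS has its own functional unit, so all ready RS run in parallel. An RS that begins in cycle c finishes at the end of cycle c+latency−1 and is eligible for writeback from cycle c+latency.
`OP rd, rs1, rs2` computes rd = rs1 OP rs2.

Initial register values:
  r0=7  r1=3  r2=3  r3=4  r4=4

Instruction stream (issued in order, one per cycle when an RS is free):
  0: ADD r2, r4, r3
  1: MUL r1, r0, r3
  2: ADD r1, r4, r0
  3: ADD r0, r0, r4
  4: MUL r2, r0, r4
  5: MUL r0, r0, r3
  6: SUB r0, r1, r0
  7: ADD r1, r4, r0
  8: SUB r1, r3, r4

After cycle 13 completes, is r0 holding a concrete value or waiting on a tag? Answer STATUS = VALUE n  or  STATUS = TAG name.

STATUS = VALUE -33

  c1: issue ADD r2<-Add1  regs: r0:7,r1:3,r2:Add1,r3:4,r4:4
  c2: issue MUL r1<-Mul1  regs: r0:7,r1:Mul1,r2:Add1,r3:4,r4:4
  c3: CDB Add1=8; issue ADD r1<-Add1  regs: r0:7,r1:Add1,r2:8,r3:4,r4:4
  c4: issue ADD r0<-Add2  regs: r0:Add2,r1:Add1,r2:8,r3:4,r4:4
  c5: CDB Add1=11; issue MUL r2<-Mul2  regs: r0:Add2,r1:11,r2:Mul2,r3:4,r4:4
  c6: CDB Add2=11; stall  regs: r0:11,r1:11,r2:Mul2,r3:4,r4:4
  c7: CDB Mul1=28; issue MUL r0<-Mul1  regs: r0:Mul1,r1:11,r2:Mul2,r3:4,r4:4
  c8: issue SUB r0<-Add1  regs: r0:Add1,r1:11,r2:Mul2,r3:4,r4:4
  c9: issue ADD r1<-Add2  regs: r0:Add1,r1:Add2,r2:Mul2,r3:4,r4:4
  c10: CDB Mul2=44; issue SUB r1<-Add3  regs: r0:Add1,r1:Add3,r2:44,r3:4,r4:4
  c11: CDB Mul1=44  regs: r0:Add1,r1:Add3,r2:44,r3:4,r4:4
  c12: CDB Add3=0  regs: r0:Add1,r1:0,r2:44,r3:4,r4:4
  c13: CDB Add1=-33  regs: r0:-33,r1:0,r2:44,r3:4,r4:4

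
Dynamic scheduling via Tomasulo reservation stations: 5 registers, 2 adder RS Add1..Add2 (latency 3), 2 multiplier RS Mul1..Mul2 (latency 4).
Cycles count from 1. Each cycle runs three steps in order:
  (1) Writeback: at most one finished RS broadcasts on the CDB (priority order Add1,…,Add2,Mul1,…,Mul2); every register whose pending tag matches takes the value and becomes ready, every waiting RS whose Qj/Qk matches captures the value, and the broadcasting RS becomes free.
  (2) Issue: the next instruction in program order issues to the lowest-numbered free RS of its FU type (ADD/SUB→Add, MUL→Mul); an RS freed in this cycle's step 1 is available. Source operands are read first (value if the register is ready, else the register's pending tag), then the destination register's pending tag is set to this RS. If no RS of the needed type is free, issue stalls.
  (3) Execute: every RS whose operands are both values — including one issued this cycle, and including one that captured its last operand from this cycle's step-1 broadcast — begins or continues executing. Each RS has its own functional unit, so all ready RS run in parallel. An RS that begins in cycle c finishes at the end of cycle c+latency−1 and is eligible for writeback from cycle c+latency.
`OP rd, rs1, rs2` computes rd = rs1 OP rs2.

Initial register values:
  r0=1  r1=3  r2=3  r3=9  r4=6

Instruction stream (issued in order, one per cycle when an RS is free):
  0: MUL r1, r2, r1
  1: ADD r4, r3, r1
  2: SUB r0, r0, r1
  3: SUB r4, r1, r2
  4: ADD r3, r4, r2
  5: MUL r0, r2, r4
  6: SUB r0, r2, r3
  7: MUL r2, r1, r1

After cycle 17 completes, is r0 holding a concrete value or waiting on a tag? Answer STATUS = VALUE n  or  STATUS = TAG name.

STATUS = VALUE -6

cycle 1: issue MUL r1<-Mul1 // r0:1,r1:Mul1,r2:3,r3:9,r4:6
cycle 2: issue ADD r4<-Add1 // r0:1,r1:Mul1,r2:3,r3:9,r4:Add1
cycle 3: issue SUB r0<-Add2 // r0:Add2,r1:Mul1,r2:3,r3:9,r4:Add1
cycle 4: stall // r0:Add2,r1:Mul1,r2:3,r3:9,r4:Add1
cycle 5: CDB Mul1=9; stall // r0:Add2,r1:9,r2:3,r3:9,r4:Add1
cycle 6: stall // r0:Add2,r1:9,r2:3,r3:9,r4:Add1
cycle 7: stall // r0:Add2,r1:9,r2:3,r3:9,r4:Add1
cycle 8: CDB Add1=18; issue SUB r4<-Add1 // r0:Add2,r1:9,r2:3,r3:9,r4:Add1
cycle 9: CDB Add2=-8; issue ADD r3<-Add2 // r0:-8,r1:9,r2:3,r3:Add2,r4:Add1
cycle 10: issue MUL r0<-Mul1 // r0:Mul1,r1:9,r2:3,r3:Add2,r4:Add1
cycle 11: CDB Add1=6; issue SUB r0<-Add1 // r0:Add1,r1:9,r2:3,r3:Add2,r4:6
cycle 12: issue MUL r2<-Mul2 // r0:Add1,r1:9,r2:Mul2,r3:Add2,r4:6
cycle 13: - // r0:Add1,r1:9,r2:Mul2,r3:Add2,r4:6
cycle 14: CDB Add2=9 // r0:Add1,r1:9,r2:Mul2,r3:9,r4:6
cycle 15: CDB Mul1=18 // r0:Add1,r1:9,r2:Mul2,r3:9,r4:6
cycle 16: CDB Mul2=81 // r0:Add1,r1:9,r2:81,r3:9,r4:6
cycle 17: CDB Add1=-6 // r0:-6,r1:9,r2:81,r3:9,r4:6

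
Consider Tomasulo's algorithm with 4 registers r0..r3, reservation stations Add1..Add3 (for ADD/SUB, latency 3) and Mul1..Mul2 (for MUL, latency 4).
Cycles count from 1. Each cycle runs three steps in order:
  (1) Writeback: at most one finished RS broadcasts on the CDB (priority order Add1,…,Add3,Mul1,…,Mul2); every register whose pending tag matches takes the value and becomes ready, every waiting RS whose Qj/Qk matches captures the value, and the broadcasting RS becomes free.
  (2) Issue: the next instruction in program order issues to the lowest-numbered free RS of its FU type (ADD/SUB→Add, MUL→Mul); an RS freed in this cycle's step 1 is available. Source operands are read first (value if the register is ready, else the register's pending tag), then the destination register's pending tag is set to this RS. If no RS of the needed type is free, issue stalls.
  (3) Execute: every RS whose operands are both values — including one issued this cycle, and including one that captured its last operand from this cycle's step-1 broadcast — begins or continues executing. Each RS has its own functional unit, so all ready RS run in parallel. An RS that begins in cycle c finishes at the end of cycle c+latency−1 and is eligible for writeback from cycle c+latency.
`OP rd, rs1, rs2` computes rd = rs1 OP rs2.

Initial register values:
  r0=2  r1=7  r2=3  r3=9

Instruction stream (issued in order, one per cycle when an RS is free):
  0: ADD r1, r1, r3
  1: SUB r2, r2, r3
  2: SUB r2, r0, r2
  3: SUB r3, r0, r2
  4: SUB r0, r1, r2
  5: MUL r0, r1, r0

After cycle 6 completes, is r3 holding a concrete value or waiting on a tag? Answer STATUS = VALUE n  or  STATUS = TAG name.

STATUS = TAG Add1

c1: issue ADD r1<-Add1 | r0:2,r1:Add1,r2:3,r3:9
c2: issue SUB r2<-Add2 | r0:2,r1:Add1,r2:Add2,r3:9
c3: issue SUB r2<-Add3 | r0:2,r1:Add1,r2:Add3,r3:9
c4: CDB Add1=16; issue SUB r3<-Add1 | r0:2,r1:16,r2:Add3,r3:Add1
c5: CDB Add2=-6; issue SUB r0<-Add2 | r0:Add2,r1:16,r2:Add3,r3:Add1
c6: issue MUL r0<-Mul1 | r0:Mul1,r1:16,r2:Add3,r3:Add1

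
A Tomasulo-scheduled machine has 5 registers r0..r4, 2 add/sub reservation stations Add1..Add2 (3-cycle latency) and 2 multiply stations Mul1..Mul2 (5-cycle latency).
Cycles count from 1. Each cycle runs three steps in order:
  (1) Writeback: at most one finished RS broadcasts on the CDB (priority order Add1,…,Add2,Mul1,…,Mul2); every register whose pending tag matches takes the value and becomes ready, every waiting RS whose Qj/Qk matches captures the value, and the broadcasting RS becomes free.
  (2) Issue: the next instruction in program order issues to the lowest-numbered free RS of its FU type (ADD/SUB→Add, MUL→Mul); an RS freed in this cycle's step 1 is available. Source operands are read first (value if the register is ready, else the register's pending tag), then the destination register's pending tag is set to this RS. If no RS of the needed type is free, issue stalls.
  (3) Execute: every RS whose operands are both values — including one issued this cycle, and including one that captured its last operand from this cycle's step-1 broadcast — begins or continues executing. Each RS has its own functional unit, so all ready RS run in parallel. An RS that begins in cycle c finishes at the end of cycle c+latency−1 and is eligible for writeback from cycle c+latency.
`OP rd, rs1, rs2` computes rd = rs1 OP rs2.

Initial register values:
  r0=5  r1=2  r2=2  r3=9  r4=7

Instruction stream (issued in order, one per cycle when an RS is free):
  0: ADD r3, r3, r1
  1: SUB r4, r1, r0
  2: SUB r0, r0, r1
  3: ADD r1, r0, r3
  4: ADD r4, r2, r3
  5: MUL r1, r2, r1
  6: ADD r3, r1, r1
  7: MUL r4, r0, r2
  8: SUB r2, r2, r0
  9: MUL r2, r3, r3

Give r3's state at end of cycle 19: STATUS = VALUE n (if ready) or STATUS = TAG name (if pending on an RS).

c1: issue ADD r3<-Add1 | r0:5,r1:2,r2:2,r3:Add1,r4:7
c2: issue SUB r4<-Add2 | r0:5,r1:2,r2:2,r3:Add1,r4:Add2
c3: stall | r0:5,r1:2,r2:2,r3:Add1,r4:Add2
c4: CDB Add1=11; issue SUB r0<-Add1 | r0:Add1,r1:2,r2:2,r3:11,r4:Add2
c5: CDB Add2=-3; issue ADD r1<-Add2 | r0:Add1,r1:Add2,r2:2,r3:11,r4:-3
c6: stall | r0:Add1,r1:Add2,r2:2,r3:11,r4:-3
c7: CDB Add1=3; issue ADD r4<-Add1 | r0:3,r1:Add2,r2:2,r3:11,r4:Add1
c8: issue MUL r1<-Mul1 | r0:3,r1:Mul1,r2:2,r3:11,r4:Add1
c9: stall | r0:3,r1:Mul1,r2:2,r3:11,r4:Add1
c10: CDB Add1=13; issue ADD r3<-Add1 | r0:3,r1:Mul1,r2:2,r3:Add1,r4:13
c11: CDB Add2=14; issue MUL r4<-Mul2 | r0:3,r1:Mul1,r2:2,r3:Add1,r4:Mul2
c12: issue SUB r2<-Add2 | r0:3,r1:Mul1,r2:Add2,r3:Add1,r4:Mul2
c13: stall | r0:3,r1:Mul1,r2:Add2,r3:Add1,r4:Mul2
c14: stall | r0:3,r1:Mul1,r2:Add2,r3:Add1,r4:Mul2
c15: CDB Add2=-1; stall | r0:3,r1:Mul1,r2:-1,r3:Add1,r4:Mul2
c16: CDB Mul1=28; issue MUL r2<-Mul1 | r0:3,r1:28,r2:Mul1,r3:Add1,r4:Mul2
c17: CDB Mul2=6 | r0:3,r1:28,r2:Mul1,r3:Add1,r4:6
c18: - | r0:3,r1:28,r2:Mul1,r3:Add1,r4:6
c19: CDB Add1=56 | r0:3,r1:28,r2:Mul1,r3:56,r4:6

STATUS = VALUE 56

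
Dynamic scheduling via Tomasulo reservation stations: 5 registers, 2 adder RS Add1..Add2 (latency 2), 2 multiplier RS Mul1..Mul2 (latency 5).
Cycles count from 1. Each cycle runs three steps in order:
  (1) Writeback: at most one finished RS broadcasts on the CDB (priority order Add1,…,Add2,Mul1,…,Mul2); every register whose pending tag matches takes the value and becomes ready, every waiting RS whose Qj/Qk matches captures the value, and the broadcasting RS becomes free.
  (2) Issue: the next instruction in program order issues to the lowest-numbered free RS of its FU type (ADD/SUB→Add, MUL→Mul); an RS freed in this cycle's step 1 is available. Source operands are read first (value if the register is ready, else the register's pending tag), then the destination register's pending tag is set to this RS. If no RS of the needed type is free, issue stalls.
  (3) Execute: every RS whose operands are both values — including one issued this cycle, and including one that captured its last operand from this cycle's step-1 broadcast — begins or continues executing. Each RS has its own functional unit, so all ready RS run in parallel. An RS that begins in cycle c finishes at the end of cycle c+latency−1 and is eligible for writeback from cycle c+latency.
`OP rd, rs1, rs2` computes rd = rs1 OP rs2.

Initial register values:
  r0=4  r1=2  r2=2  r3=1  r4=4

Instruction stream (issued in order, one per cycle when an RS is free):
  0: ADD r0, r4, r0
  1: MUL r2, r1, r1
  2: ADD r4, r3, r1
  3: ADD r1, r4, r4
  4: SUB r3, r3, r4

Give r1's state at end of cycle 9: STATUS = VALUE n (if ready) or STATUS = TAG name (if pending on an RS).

STATUS = VALUE 6

c1: issue ADD r0<-Add1 | r0:Add1,r1:2,r2:2,r3:1,r4:4
c2: issue MUL r2<-Mul1 | r0:Add1,r1:2,r2:Mul1,r3:1,r4:4
c3: CDB Add1=8; issue ADD r4<-Add1 | r0:8,r1:2,r2:Mul1,r3:1,r4:Add1
c4: issue ADD r1<-Add2 | r0:8,r1:Add2,r2:Mul1,r3:1,r4:Add1
c5: CDB Add1=3; issue SUB r3<-Add1 | r0:8,r1:Add2,r2:Mul1,r3:Add1,r4:3
c6: - | r0:8,r1:Add2,r2:Mul1,r3:Add1,r4:3
c7: CDB Add1=-2 | r0:8,r1:Add2,r2:Mul1,r3:-2,r4:3
c8: CDB Add2=6 | r0:8,r1:6,r2:Mul1,r3:-2,r4:3
c9: CDB Mul1=4 | r0:8,r1:6,r2:4,r3:-2,r4:3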